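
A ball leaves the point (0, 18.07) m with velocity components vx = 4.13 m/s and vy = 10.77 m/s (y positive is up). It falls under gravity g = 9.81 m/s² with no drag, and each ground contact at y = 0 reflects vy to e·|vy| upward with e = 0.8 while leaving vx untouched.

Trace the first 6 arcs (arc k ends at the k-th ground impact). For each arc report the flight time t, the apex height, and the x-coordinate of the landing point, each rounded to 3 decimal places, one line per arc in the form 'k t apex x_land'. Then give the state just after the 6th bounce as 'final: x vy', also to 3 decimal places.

Arc 1: start y=18.070, vy=10.770 → t=3.309, apex=23.982, x_land=13.666, impact vy=-21.692
  bounce: vy ← 0.8·21.692 = 17.353
Arc 2: start y=0.000, vy=17.353 → t=3.538, apex=15.348, x_land=28.278, impact vy=-17.353
  bounce: vy ← 0.8·17.353 = 13.883
Arc 3: start y=0.000, vy=13.883 → t=2.830, apex=9.823, x_land=39.967, impact vy=-13.883
  bounce: vy ← 0.8·13.883 = 11.106
Arc 4: start y=0.000, vy=11.106 → t=2.264, apex=6.287, x_land=49.318, impact vy=-11.106
  bounce: vy ← 0.8·11.106 = 8.885
Arc 5: start y=0.000, vy=8.885 → t=1.811, apex=4.024, x_land=56.799, impact vy=-8.885
  bounce: vy ← 0.8·8.885 = 7.108
Arc 6: start y=0.000, vy=7.108 → t=1.449, apex=2.575, x_land=62.784, impact vy=-7.108
  bounce: vy ← 0.8·7.108 = 5.686

1 3.309 23.982 13.666
2 3.538 15.348 28.278
3 2.830 9.823 39.967
4 2.264 6.287 49.318
5 1.811 4.024 56.799
6 1.449 2.575 62.784
final: 62.784 5.686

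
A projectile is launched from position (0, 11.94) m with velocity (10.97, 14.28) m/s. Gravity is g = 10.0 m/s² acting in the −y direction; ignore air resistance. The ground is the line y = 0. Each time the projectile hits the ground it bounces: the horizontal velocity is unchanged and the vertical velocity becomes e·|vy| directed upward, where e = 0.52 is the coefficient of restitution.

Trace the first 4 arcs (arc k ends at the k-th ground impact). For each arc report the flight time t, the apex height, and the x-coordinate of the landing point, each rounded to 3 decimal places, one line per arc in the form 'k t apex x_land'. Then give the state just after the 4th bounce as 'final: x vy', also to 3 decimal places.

Arc 1: start y=11.940, vy=14.280 → t=3.532, apex=22.136, x_land=38.747, impact vy=-21.041
  bounce: vy ← 0.52·21.041 = 10.941
Arc 2: start y=0.000, vy=10.941 → t=2.188, apex=5.986, x_land=62.752, impact vy=-10.941
  bounce: vy ← 0.52·10.941 = 5.689
Arc 3: start y=0.000, vy=5.689 → t=1.138, apex=1.618, x_land=75.235, impact vy=-5.689
  bounce: vy ← 0.52·5.689 = 2.959
Arc 4: start y=0.000, vy=2.959 → t=0.592, apex=0.438, x_land=81.726, impact vy=-2.959
  bounce: vy ← 0.52·2.959 = 1.538

1 3.532 22.136 38.747
2 2.188 5.986 62.752
3 1.138 1.618 75.235
4 0.592 0.438 81.726
final: 81.726 1.538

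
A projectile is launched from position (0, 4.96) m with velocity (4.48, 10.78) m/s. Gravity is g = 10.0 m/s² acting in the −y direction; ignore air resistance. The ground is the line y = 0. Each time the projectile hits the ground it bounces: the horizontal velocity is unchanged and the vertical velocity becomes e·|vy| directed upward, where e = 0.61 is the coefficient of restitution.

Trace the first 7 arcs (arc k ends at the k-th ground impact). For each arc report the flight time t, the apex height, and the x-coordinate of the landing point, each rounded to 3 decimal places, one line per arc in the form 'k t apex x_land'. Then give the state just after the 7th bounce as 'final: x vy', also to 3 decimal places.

1 2.546 10.770 11.405
2 1.791 4.008 19.426
3 1.092 1.491 24.320
4 0.666 0.555 27.305
5 0.406 0.206 29.125
6 0.248 0.077 30.236
7 0.151 0.029 30.914
final: 30.914 0.461

Arc 1: start y=4.960, vy=10.780 → t=2.546, apex=10.770, x_land=11.405, impact vy=-14.677
  bounce: vy ← 0.61·14.677 = 8.953
Arc 2: start y=0.000, vy=8.953 → t=1.791, apex=4.008, x_land=19.426, impact vy=-8.953
  bounce: vy ← 0.61·8.953 = 5.461
Arc 3: start y=0.000, vy=5.461 → t=1.092, apex=1.491, x_land=24.320, impact vy=-5.461
  bounce: vy ← 0.61·5.461 = 3.331
Arc 4: start y=0.000, vy=3.331 → t=0.666, apex=0.555, x_land=27.305, impact vy=-3.331
  bounce: vy ← 0.61·3.331 = 2.032
Arc 5: start y=0.000, vy=2.032 → t=0.406, apex=0.206, x_land=29.125, impact vy=-2.032
  bounce: vy ← 0.61·2.032 = 1.240
Arc 6: start y=0.000, vy=1.240 → t=0.248, apex=0.077, x_land=30.236, impact vy=-1.240
  bounce: vy ← 0.61·1.240 = 0.756
Arc 7: start y=0.000, vy=0.756 → t=0.151, apex=0.029, x_land=30.914, impact vy=-0.756
  bounce: vy ← 0.61·0.756 = 0.461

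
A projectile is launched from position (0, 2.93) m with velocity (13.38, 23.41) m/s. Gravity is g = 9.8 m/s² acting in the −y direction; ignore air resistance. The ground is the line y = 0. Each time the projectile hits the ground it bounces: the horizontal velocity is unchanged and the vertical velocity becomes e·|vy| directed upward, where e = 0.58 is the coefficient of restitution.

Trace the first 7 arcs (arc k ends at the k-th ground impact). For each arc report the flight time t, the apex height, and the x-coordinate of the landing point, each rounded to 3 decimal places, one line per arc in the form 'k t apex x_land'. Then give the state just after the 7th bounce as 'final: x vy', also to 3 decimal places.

1 4.900 30.891 65.557
2 2.913 10.392 104.526
3 1.689 3.496 127.129
4 0.980 1.176 140.238
5 0.568 0.396 147.842
6 0.330 0.133 152.252
7 0.191 0.045 154.810
final: 154.810 0.543

Arc 1: start y=2.930, vy=23.410 → t=4.900, apex=30.891, x_land=65.557, impact vy=-24.606
  bounce: vy ← 0.58·24.606 = 14.271
Arc 2: start y=0.000, vy=14.271 → t=2.913, apex=10.392, x_land=104.526, impact vy=-14.271
  bounce: vy ← 0.58·14.271 = 8.277
Arc 3: start y=0.000, vy=8.277 → t=1.689, apex=3.496, x_land=127.129, impact vy=-8.277
  bounce: vy ← 0.58·8.277 = 4.801
Arc 4: start y=0.000, vy=4.801 → t=0.980, apex=1.176, x_land=140.238, impact vy=-4.801
  bounce: vy ← 0.58·4.801 = 2.785
Arc 5: start y=0.000, vy=2.785 → t=0.568, apex=0.396, x_land=147.842, impact vy=-2.785
  bounce: vy ← 0.58·2.785 = 1.615
Arc 6: start y=0.000, vy=1.615 → t=0.330, apex=0.133, x_land=152.252, impact vy=-1.615
  bounce: vy ← 0.58·1.615 = 0.937
Arc 7: start y=0.000, vy=0.937 → t=0.191, apex=0.045, x_land=154.810, impact vy=-0.937
  bounce: vy ← 0.58·0.937 = 0.543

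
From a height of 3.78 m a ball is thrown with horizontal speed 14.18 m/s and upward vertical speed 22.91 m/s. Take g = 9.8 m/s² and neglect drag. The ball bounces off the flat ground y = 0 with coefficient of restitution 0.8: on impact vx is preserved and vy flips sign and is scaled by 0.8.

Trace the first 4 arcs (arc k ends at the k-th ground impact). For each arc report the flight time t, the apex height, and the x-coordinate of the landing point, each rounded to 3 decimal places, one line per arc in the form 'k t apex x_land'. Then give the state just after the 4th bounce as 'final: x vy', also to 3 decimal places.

1 4.835 30.559 68.561
2 3.996 19.558 125.220
3 3.197 12.517 170.547
4 2.557 8.011 206.809
final: 206.809 10.024

Arc 1: start y=3.780, vy=22.910 → t=4.835, apex=30.559, x_land=68.561, impact vy=-24.474
  bounce: vy ← 0.8·24.474 = 19.579
Arc 2: start y=0.000, vy=19.579 → t=3.996, apex=19.558, x_land=125.220, impact vy=-19.579
  bounce: vy ← 0.8·19.579 = 15.663
Arc 3: start y=0.000, vy=15.663 → t=3.197, apex=12.517, x_land=170.547, impact vy=-15.663
  bounce: vy ← 0.8·15.663 = 12.530
Arc 4: start y=0.000, vy=12.530 → t=2.557, apex=8.011, x_land=206.809, impact vy=-12.530
  bounce: vy ← 0.8·12.530 = 10.024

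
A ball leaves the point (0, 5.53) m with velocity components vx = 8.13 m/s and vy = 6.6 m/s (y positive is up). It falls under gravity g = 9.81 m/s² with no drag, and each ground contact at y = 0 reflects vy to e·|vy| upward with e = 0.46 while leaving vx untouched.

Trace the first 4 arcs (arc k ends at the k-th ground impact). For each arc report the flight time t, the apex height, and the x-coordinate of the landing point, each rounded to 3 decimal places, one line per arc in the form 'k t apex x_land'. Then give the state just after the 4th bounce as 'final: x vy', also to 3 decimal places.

1 1.930 7.750 15.689
2 1.156 1.640 25.091
3 0.532 0.347 29.416
4 0.245 0.073 31.405
final: 31.405 0.552

Arc 1: start y=5.530, vy=6.600 → t=1.930, apex=7.750, x_land=15.689, impact vy=-12.331
  bounce: vy ← 0.46·12.331 = 5.672
Arc 2: start y=0.000, vy=5.672 → t=1.156, apex=1.640, x_land=25.091, impact vy=-5.672
  bounce: vy ← 0.46·5.672 = 2.609
Arc 3: start y=0.000, vy=2.609 → t=0.532, apex=0.347, x_land=29.416, impact vy=-2.609
  bounce: vy ← 0.46·2.609 = 1.200
Arc 4: start y=0.000, vy=1.200 → t=0.245, apex=0.073, x_land=31.405, impact vy=-1.200
  bounce: vy ← 0.46·1.200 = 0.552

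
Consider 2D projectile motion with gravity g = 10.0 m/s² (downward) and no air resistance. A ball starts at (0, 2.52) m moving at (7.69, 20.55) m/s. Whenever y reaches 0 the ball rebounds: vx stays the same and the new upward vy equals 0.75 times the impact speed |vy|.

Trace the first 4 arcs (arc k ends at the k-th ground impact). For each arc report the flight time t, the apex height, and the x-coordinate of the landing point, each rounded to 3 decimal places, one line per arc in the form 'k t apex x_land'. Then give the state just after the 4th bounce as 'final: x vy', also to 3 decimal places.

Arc 1: start y=2.520, vy=20.550 → t=4.229, apex=23.635, x_land=32.522, impact vy=-21.742
  bounce: vy ← 0.75·21.742 = 16.306
Arc 2: start y=0.000, vy=16.306 → t=3.261, apex=13.295, x_land=57.601, impact vy=-16.306
  bounce: vy ← 0.75·16.306 = 12.230
Arc 3: start y=0.000, vy=12.230 → t=2.446, apex=7.478, x_land=76.411, impact vy=-12.230
  bounce: vy ← 0.75·12.230 = 9.172
Arc 4: start y=0.000, vy=9.172 → t=1.834, apex=4.207, x_land=90.518, impact vy=-9.172
  bounce: vy ← 0.75·9.172 = 6.879

1 4.229 23.635 32.522
2 3.261 13.295 57.601
3 2.446 7.478 76.411
4 1.834 4.207 90.518
final: 90.518 6.879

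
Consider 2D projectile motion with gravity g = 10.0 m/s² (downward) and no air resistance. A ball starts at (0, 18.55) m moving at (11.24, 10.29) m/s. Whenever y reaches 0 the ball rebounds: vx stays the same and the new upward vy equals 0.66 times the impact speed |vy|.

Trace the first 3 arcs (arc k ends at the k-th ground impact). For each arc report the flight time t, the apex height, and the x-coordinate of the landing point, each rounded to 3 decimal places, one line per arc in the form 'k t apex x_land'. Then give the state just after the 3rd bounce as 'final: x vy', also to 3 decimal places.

1 3.213 23.844 36.112
2 2.883 10.387 68.512
3 1.902 4.524 89.896
final: 89.896 6.278

Arc 1: start y=18.550, vy=10.290 → t=3.213, apex=23.844, x_land=36.112, impact vy=-21.838
  bounce: vy ← 0.66·21.838 = 14.413
Arc 2: start y=0.000, vy=14.413 → t=2.883, apex=10.387, x_land=68.512, impact vy=-14.413
  bounce: vy ← 0.66·14.413 = 9.512
Arc 3: start y=0.000, vy=9.512 → t=1.902, apex=4.524, x_land=89.896, impact vy=-9.512
  bounce: vy ← 0.66·9.512 = 6.278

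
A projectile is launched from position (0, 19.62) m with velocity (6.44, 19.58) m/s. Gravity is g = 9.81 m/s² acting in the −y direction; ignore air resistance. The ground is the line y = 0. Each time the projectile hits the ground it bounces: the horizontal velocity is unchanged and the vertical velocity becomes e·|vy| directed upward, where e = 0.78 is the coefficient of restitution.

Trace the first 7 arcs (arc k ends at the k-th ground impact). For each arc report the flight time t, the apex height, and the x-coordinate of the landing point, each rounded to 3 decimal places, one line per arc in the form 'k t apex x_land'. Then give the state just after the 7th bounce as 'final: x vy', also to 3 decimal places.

Arc 1: start y=19.620, vy=19.580 → t=4.821, apex=39.160, x_land=31.050, impact vy=-27.719
  bounce: vy ← 0.78·27.719 = 21.621
Arc 2: start y=0.000, vy=21.621 → t=4.408, apex=23.825, x_land=59.437, impact vy=-21.621
  bounce: vy ← 0.78·21.621 = 16.864
Arc 3: start y=0.000, vy=16.864 → t=3.438, apex=14.495, x_land=81.578, impact vy=-16.864
  bounce: vy ← 0.78·16.864 = 13.154
Arc 4: start y=0.000, vy=13.154 → t=2.682, apex=8.819, x_land=98.849, impact vy=-13.154
  bounce: vy ← 0.78·13.154 = 10.260
Arc 5: start y=0.000, vy=10.260 → t=2.092, apex=5.365, x_land=112.320, impact vy=-10.260
  bounce: vy ← 0.78·10.260 = 8.003
Arc 6: start y=0.000, vy=8.003 → t=1.632, apex=3.264, x_land=122.827, impact vy=-8.003
  bounce: vy ← 0.78·8.003 = 6.242
Arc 7: start y=0.000, vy=6.242 → t=1.273, apex=1.986, x_land=131.023, impact vy=-6.242
  bounce: vy ← 0.78·6.242 = 4.869

1 4.821 39.160 31.050
2 4.408 23.825 59.437
3 3.438 14.495 81.578
4 2.682 8.819 98.849
5 2.092 5.365 112.320
6 1.632 3.264 122.827
7 1.273 1.986 131.023
final: 131.023 4.869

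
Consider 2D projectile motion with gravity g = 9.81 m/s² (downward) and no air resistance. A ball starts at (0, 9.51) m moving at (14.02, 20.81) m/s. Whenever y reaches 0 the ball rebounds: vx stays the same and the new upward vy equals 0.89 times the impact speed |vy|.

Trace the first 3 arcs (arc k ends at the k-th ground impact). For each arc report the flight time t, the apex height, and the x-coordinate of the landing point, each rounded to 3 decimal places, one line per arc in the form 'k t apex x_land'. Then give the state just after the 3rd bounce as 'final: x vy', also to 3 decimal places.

Arc 1: start y=9.510, vy=20.810 → t=4.659, apex=31.582, x_land=65.316, impact vy=-24.893
  bounce: vy ← 0.89·24.893 = 22.154
Arc 2: start y=0.000, vy=22.154 → t=4.517, apex=25.016, x_land=128.640, impact vy=-22.154
  bounce: vy ← 0.89·22.154 = 19.717
Arc 3: start y=0.000, vy=19.717 → t=4.020, apex=19.815, x_land=184.999, impact vy=-19.717
  bounce: vy ← 0.89·19.717 = 17.549

1 4.659 31.582 65.316
2 4.517 25.016 128.640
3 4.020 19.815 184.999
final: 184.999 17.549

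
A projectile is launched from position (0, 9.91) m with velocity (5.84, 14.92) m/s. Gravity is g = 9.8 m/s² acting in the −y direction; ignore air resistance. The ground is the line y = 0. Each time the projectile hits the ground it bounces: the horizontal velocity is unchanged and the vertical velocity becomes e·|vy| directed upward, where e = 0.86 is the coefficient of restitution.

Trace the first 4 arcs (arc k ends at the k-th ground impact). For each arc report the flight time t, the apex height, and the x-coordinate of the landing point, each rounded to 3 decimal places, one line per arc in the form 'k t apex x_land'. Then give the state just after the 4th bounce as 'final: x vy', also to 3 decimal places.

1 3.606 21.267 21.058
2 3.583 15.729 41.985
3 3.082 11.633 59.981
4 2.650 8.604 75.459
final: 75.459 11.168

Arc 1: start y=9.910, vy=14.920 → t=3.606, apex=21.267, x_land=21.058, impact vy=-20.417
  bounce: vy ← 0.86·20.417 = 17.558
Arc 2: start y=0.000, vy=17.558 → t=3.583, apex=15.729, x_land=41.985, impact vy=-17.558
  bounce: vy ← 0.86·17.558 = 15.100
Arc 3: start y=0.000, vy=15.100 → t=3.082, apex=11.633, x_land=59.981, impact vy=-15.100
  bounce: vy ← 0.86·15.100 = 12.986
Arc 4: start y=0.000, vy=12.986 → t=2.650, apex=8.604, x_land=75.459, impact vy=-12.986
  bounce: vy ← 0.86·12.986 = 11.168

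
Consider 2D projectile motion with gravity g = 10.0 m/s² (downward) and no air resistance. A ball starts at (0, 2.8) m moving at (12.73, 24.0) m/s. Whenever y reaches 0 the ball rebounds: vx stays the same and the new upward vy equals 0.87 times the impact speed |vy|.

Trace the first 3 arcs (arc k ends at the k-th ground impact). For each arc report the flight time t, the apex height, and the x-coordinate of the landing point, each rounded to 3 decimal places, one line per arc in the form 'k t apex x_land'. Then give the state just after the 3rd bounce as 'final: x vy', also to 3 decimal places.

Arc 1: start y=2.800, vy=24.000 → t=4.914, apex=31.600, x_land=62.555, impact vy=-25.140
  bounce: vy ← 0.87·25.140 = 21.871
Arc 2: start y=0.000, vy=21.871 → t=4.374, apex=23.918, x_land=118.239, impact vy=-21.871
  bounce: vy ← 0.87·21.871 = 19.028
Arc 3: start y=0.000, vy=19.028 → t=3.806, apex=18.104, x_land=166.685, impact vy=-19.028
  bounce: vy ← 0.87·19.028 = 16.555

1 4.914 31.600 62.555
2 4.374 23.918 118.239
3 3.806 18.104 166.685
final: 166.685 16.555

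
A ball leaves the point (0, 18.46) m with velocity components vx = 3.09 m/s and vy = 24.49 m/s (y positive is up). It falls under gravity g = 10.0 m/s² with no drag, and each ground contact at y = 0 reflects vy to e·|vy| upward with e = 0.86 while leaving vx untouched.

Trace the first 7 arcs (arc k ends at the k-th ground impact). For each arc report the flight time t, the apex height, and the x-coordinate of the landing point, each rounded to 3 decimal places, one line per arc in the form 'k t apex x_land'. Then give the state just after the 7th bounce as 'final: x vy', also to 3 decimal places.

Arc 1: start y=18.460, vy=24.490 → t=5.562, apex=48.448, x_land=17.186, impact vy=-31.128
  bounce: vy ← 0.86·31.128 = 26.770
Arc 2: start y=0.000, vy=26.770 → t=5.354, apex=35.832, x_land=33.730, impact vy=-26.770
  bounce: vy ← 0.86·26.770 = 23.022
Arc 3: start y=0.000, vy=23.022 → t=4.604, apex=26.501, x_land=47.958, impact vy=-23.022
  bounce: vy ← 0.86·23.022 = 19.799
Arc 4: start y=0.000, vy=19.799 → t=3.960, apex=19.600, x_land=60.194, impact vy=-19.799
  bounce: vy ← 0.86·19.799 = 17.027
Arc 5: start y=0.000, vy=17.027 → t=3.405, apex=14.497, x_land=70.717, impact vy=-17.027
  bounce: vy ← 0.86·17.027 = 14.644
Arc 6: start y=0.000, vy=14.644 → t=2.929, apex=10.722, x_land=79.766, impact vy=-14.644
  bounce: vy ← 0.86·14.644 = 12.593
Arc 7: start y=0.000, vy=12.593 → t=2.519, apex=7.930, x_land=87.549, impact vy=-12.593
  bounce: vy ← 0.86·12.593 = 10.830

1 5.562 48.448 17.186
2 5.354 35.832 33.730
3 4.604 26.501 47.958
4 3.960 19.600 60.194
5 3.405 14.497 70.717
6 2.929 10.722 79.766
7 2.519 7.930 87.549
final: 87.549 10.830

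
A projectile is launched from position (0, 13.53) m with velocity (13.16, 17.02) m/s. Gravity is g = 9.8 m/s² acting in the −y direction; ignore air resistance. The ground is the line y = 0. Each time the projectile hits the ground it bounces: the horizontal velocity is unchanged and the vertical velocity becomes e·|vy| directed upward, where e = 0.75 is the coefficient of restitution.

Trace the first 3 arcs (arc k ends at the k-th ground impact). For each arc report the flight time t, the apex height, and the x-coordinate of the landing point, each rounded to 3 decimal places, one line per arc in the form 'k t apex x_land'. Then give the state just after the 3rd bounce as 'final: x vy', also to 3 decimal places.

Arc 1: start y=13.530, vy=17.020 → t=4.140, apex=28.310, x_land=54.487, impact vy=-23.556
  bounce: vy ← 0.75·23.556 = 17.667
Arc 2: start y=0.000, vy=17.667 → t=3.605, apex=15.924, x_land=101.935, impact vy=-17.667
  bounce: vy ← 0.75·17.667 = 13.250
Arc 3: start y=0.000, vy=13.250 → t=2.704, apex=8.957, x_land=137.521, impact vy=-13.250
  bounce: vy ← 0.75·13.250 = 9.938

1 4.140 28.310 54.487
2 3.605 15.924 101.935
3 2.704 8.957 137.521
final: 137.521 9.938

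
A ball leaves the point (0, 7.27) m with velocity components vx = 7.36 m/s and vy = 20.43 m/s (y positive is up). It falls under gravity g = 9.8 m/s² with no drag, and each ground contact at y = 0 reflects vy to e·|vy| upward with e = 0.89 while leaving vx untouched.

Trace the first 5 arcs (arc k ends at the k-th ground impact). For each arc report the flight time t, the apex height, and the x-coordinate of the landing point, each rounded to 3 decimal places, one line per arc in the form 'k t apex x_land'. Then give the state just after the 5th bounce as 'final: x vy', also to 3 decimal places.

1 4.499 28.565 33.114
2 4.298 22.626 64.745
3 3.825 17.922 92.897
4 3.404 14.196 117.952
5 3.030 11.245 140.251
final: 140.251 13.213

Arc 1: start y=7.270, vy=20.430 → t=4.499, apex=28.565, x_land=33.114, impact vy=-23.662
  bounce: vy ← 0.89·23.662 = 21.059
Arc 2: start y=0.000, vy=21.059 → t=4.298, apex=22.626, x_land=64.745, impact vy=-21.059
  bounce: vy ← 0.89·21.059 = 18.742
Arc 3: start y=0.000, vy=18.742 → t=3.825, apex=17.922, x_land=92.897, impact vy=-18.742
  bounce: vy ← 0.89·18.742 = 16.681
Arc 4: start y=0.000, vy=16.681 → t=3.404, apex=14.196, x_land=117.952, impact vy=-16.681
  bounce: vy ← 0.89·16.681 = 14.846
Arc 5: start y=0.000, vy=14.846 → t=3.030, apex=11.245, x_land=140.251, impact vy=-14.846
  bounce: vy ← 0.89·14.846 = 13.213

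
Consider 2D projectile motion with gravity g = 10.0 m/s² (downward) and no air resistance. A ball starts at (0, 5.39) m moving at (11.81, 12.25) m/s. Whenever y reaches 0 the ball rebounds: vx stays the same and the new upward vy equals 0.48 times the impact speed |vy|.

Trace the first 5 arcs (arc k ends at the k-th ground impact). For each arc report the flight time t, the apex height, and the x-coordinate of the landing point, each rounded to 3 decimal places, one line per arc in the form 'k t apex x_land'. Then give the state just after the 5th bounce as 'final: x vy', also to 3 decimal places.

1 2.831 12.893 33.432
2 1.542 2.971 51.638
3 0.740 0.684 60.377
4 0.355 0.158 64.571
5 0.170 0.036 66.585
final: 66.585 0.409

Arc 1: start y=5.390, vy=12.250 → t=2.831, apex=12.893, x_land=33.432, impact vy=-16.058
  bounce: vy ← 0.48·16.058 = 7.708
Arc 2: start y=0.000, vy=7.708 → t=1.542, apex=2.971, x_land=51.638, impact vy=-7.708
  bounce: vy ← 0.48·7.708 = 3.700
Arc 3: start y=0.000, vy=3.700 → t=0.740, apex=0.684, x_land=60.377, impact vy=-3.700
  bounce: vy ← 0.48·3.700 = 1.776
Arc 4: start y=0.000, vy=1.776 → t=0.355, apex=0.158, x_land=64.571, impact vy=-1.776
  bounce: vy ← 0.48·1.776 = 0.852
Arc 5: start y=0.000, vy=0.852 → t=0.170, apex=0.036, x_land=66.585, impact vy=-0.852
  bounce: vy ← 0.48·0.852 = 0.409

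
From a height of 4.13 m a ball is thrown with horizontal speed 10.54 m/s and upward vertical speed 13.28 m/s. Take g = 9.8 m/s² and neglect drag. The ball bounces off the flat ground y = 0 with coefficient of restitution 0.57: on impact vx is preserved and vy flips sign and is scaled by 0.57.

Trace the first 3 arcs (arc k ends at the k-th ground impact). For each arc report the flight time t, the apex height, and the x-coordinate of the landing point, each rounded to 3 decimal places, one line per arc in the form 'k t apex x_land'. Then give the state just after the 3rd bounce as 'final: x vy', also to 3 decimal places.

1 2.992 13.128 31.535
2 1.866 4.265 51.202
3 1.064 1.386 62.412
final: 62.412 2.971

Arc 1: start y=4.130, vy=13.280 → t=2.992, apex=13.128, x_land=31.535, impact vy=-16.041
  bounce: vy ← 0.57·16.041 = 9.143
Arc 2: start y=0.000, vy=9.143 → t=1.866, apex=4.265, x_land=51.202, impact vy=-9.143
  bounce: vy ← 0.57·9.143 = 5.212
Arc 3: start y=0.000, vy=5.212 → t=1.064, apex=1.386, x_land=62.412, impact vy=-5.212
  bounce: vy ← 0.57·5.212 = 2.971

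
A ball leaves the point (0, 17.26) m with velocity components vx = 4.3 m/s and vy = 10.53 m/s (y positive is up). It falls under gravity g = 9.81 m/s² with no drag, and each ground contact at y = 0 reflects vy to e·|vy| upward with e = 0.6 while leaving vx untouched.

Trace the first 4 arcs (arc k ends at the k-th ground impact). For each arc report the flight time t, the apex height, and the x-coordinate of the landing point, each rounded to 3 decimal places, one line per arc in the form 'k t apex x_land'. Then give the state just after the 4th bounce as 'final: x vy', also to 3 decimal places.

Arc 1: start y=17.260, vy=10.530 → t=3.235, apex=22.911, x_land=13.909, impact vy=-21.202
  bounce: vy ← 0.6·21.202 = 12.721
Arc 2: start y=0.000, vy=12.721 → t=2.594, apex=8.248, x_land=25.061, impact vy=-12.721
  bounce: vy ← 0.6·12.721 = 7.633
Arc 3: start y=0.000, vy=7.633 → t=1.556, apex=2.969, x_land=31.752, impact vy=-7.633
  bounce: vy ← 0.6·7.633 = 4.580
Arc 4: start y=0.000, vy=4.580 → t=0.934, apex=1.069, x_land=35.767, impact vy=-4.580
  bounce: vy ← 0.6·4.580 = 2.748

1 3.235 22.911 13.909
2 2.594 8.248 25.061
3 1.556 2.969 31.752
4 0.934 1.069 35.767
final: 35.767 2.748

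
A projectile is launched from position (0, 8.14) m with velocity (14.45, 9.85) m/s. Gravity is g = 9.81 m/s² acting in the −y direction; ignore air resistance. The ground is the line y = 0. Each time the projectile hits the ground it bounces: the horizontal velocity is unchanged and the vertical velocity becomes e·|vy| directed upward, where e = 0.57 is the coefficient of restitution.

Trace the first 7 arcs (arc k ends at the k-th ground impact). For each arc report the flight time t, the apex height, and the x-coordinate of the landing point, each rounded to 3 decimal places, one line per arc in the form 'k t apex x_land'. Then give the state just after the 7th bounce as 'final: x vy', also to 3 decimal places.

Arc 1: start y=8.140, vy=9.850 → t=2.637, apex=13.085, x_land=38.110, impact vy=-16.023
  bounce: vy ← 0.57·16.023 = 9.133
Arc 2: start y=0.000, vy=9.133 → t=1.862, apex=4.251, x_land=65.016, impact vy=-9.133
  bounce: vy ← 0.57·9.133 = 5.206
Arc 3: start y=0.000, vy=5.206 → t=1.061, apex=1.381, x_land=80.352, impact vy=-5.206
  bounce: vy ← 0.57·5.206 = 2.967
Arc 4: start y=0.000, vy=2.967 → t=0.605, apex=0.449, x_land=89.094, impact vy=-2.967
  bounce: vy ← 0.57·2.967 = 1.691
Arc 5: start y=0.000, vy=1.691 → t=0.345, apex=0.146, x_land=94.076, impact vy=-1.691
  bounce: vy ← 0.57·1.691 = 0.964
Arc 6: start y=0.000, vy=0.964 → t=0.197, apex=0.047, x_land=96.916, impact vy=-0.964
  bounce: vy ← 0.57·0.964 = 0.550
Arc 7: start y=0.000, vy=0.550 → t=0.112, apex=0.015, x_land=98.535, impact vy=-0.550
  bounce: vy ← 0.57·0.550 = 0.313

1 2.637 13.085 38.110
2 1.862 4.251 65.016
3 1.061 1.381 80.352
4 0.605 0.449 89.094
5 0.345 0.146 94.076
6 0.197 0.047 96.916
7 0.112 0.015 98.535
final: 98.535 0.313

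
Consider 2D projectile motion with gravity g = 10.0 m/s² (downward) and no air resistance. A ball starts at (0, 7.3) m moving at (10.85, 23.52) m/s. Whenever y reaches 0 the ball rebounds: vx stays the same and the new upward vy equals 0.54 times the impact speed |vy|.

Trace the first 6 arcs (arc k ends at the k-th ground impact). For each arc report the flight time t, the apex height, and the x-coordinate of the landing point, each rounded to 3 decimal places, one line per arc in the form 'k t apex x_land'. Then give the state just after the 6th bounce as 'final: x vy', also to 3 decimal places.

Arc 1: start y=7.300, vy=23.520 → t=4.996, apex=34.960, x_land=54.209, impact vy=-26.442
  bounce: vy ← 0.54·26.442 = 14.279
Arc 2: start y=0.000, vy=14.279 → t=2.856, apex=10.194, x_land=85.194, impact vy=-14.279
  bounce: vy ← 0.54·14.279 = 7.711
Arc 3: start y=0.000, vy=7.711 → t=1.542, apex=2.973, x_land=101.926, impact vy=-7.711
  bounce: vy ← 0.54·7.711 = 4.164
Arc 4: start y=0.000, vy=4.164 → t=0.833, apex=0.867, x_land=110.961, impact vy=-4.164
  bounce: vy ← 0.54·4.164 = 2.248
Arc 5: start y=0.000, vy=2.248 → t=0.450, apex=0.253, x_land=115.840, impact vy=-2.248
  bounce: vy ← 0.54·2.248 = 1.214
Arc 6: start y=0.000, vy=1.214 → t=0.243, apex=0.074, x_land=118.475, impact vy=-1.214
  bounce: vy ← 0.54·1.214 = 0.656

1 4.996 34.960 54.209
2 2.856 10.194 85.194
3 1.542 2.973 101.926
4 0.833 0.867 110.961
5 0.450 0.253 115.840
6 0.243 0.074 118.475
final: 118.475 0.656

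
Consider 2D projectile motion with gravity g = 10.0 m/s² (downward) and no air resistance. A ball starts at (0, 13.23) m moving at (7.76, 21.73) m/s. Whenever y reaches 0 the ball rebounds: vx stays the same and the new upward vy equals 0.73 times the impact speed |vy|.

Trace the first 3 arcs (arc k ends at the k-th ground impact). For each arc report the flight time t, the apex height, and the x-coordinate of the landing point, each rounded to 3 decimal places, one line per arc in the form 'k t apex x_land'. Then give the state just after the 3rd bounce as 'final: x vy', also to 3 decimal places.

1 4.887 36.840 37.926
2 3.963 19.632 68.679
3 2.893 10.462 91.129
final: 91.129 10.559

Arc 1: start y=13.230, vy=21.730 → t=4.887, apex=36.840, x_land=37.926, impact vy=-27.144
  bounce: vy ← 0.73·27.144 = 19.815
Arc 2: start y=0.000, vy=19.815 → t=3.963, apex=19.632, x_land=68.679, impact vy=-19.815
  bounce: vy ← 0.73·19.815 = 14.465
Arc 3: start y=0.000, vy=14.465 → t=2.893, apex=10.462, x_land=91.129, impact vy=-14.465
  bounce: vy ← 0.73·14.465 = 10.559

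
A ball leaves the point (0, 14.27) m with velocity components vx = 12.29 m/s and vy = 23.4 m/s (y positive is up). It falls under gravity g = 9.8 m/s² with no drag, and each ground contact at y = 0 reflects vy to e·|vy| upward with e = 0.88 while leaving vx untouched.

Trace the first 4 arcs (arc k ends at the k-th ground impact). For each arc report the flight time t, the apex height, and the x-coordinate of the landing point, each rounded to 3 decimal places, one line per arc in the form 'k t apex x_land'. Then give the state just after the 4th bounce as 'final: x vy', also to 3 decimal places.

1 5.323 42.207 65.415
2 5.165 32.685 128.898
3 4.546 25.311 184.763
4 4.000 19.601 233.925
final: 233.925 17.248

Arc 1: start y=14.270, vy=23.400 → t=5.323, apex=42.207, x_land=65.415, impact vy=-28.762
  bounce: vy ← 0.88·28.762 = 25.311
Arc 2: start y=0.000, vy=25.311 → t=5.165, apex=32.685, x_land=128.898, impact vy=-25.311
  bounce: vy ← 0.88·25.311 = 22.273
Arc 3: start y=0.000, vy=22.273 → t=4.546, apex=25.311, x_land=184.763, impact vy=-22.273
  bounce: vy ← 0.88·22.273 = 19.600
Arc 4: start y=0.000, vy=19.600 → t=4.000, apex=19.601, x_land=233.925, impact vy=-19.600
  bounce: vy ← 0.88·19.600 = 17.248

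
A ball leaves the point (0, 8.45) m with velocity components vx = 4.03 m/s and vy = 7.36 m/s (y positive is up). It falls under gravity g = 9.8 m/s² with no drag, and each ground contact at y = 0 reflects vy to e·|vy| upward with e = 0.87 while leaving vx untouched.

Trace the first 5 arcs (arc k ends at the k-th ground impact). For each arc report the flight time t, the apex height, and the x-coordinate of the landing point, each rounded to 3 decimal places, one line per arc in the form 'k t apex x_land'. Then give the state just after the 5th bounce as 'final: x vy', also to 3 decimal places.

1 2.264 11.214 9.123
2 2.632 8.488 19.731
3 2.290 6.424 28.960
4 1.992 4.863 36.989
5 1.733 3.680 43.975
final: 43.975 7.389

Arc 1: start y=8.450, vy=7.360 → t=2.264, apex=11.214, x_land=9.123, impact vy=-14.825
  bounce: vy ← 0.87·14.825 = 12.898
Arc 2: start y=0.000, vy=12.898 → t=2.632, apex=8.488, x_land=19.731, impact vy=-12.898
  bounce: vy ← 0.87·12.898 = 11.221
Arc 3: start y=0.000, vy=11.221 → t=2.290, apex=6.424, x_land=28.960, impact vy=-11.221
  bounce: vy ← 0.87·11.221 = 9.763
Arc 4: start y=0.000, vy=9.763 → t=1.992, apex=4.863, x_land=36.989, impact vy=-9.763
  bounce: vy ← 0.87·9.763 = 8.493
Arc 5: start y=0.000, vy=8.493 → t=1.733, apex=3.680, x_land=43.975, impact vy=-8.493
  bounce: vy ← 0.87·8.493 = 7.389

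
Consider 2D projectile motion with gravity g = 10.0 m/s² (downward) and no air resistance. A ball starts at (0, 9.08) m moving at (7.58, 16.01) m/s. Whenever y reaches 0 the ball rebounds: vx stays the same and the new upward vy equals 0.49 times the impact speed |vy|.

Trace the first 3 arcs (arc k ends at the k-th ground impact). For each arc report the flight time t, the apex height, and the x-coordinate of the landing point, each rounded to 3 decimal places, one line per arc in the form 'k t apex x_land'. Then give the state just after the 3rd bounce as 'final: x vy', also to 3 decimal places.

1 3.694 21.896 27.998
2 2.051 5.257 43.543
3 1.005 1.262 51.160
final: 51.160 2.462

Arc 1: start y=9.080, vy=16.010 → t=3.694, apex=21.896, x_land=27.998, impact vy=-20.927
  bounce: vy ← 0.49·20.927 = 10.254
Arc 2: start y=0.000, vy=10.254 → t=2.051, apex=5.257, x_land=43.543, impact vy=-10.254
  bounce: vy ← 0.49·10.254 = 5.024
Arc 3: start y=0.000, vy=5.024 → t=1.005, apex=1.262, x_land=51.160, impact vy=-5.024
  bounce: vy ← 0.49·5.024 = 2.462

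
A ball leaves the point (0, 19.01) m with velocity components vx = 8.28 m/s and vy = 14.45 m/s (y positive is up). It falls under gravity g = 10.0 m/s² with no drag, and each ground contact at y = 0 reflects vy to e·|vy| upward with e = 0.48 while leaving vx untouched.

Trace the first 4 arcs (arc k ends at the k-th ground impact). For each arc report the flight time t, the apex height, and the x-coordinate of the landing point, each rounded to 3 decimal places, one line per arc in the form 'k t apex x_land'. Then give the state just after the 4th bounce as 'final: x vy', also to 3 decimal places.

1 3.872 29.450 32.060
2 2.330 6.785 51.351
3 1.118 1.563 60.611
4 0.537 0.360 65.055
final: 65.055 1.288

Arc 1: start y=19.010, vy=14.450 → t=3.872, apex=29.450, x_land=32.060, impact vy=-24.269
  bounce: vy ← 0.48·24.269 = 11.649
Arc 2: start y=0.000, vy=11.649 → t=2.330, apex=6.785, x_land=51.351, impact vy=-11.649
  bounce: vy ← 0.48·11.649 = 5.592
Arc 3: start y=0.000, vy=5.592 → t=1.118, apex=1.563, x_land=60.611, impact vy=-5.592
  bounce: vy ← 0.48·5.592 = 2.684
Arc 4: start y=0.000, vy=2.684 → t=0.537, apex=0.360, x_land=65.055, impact vy=-2.684
  bounce: vy ← 0.48·2.684 = 1.288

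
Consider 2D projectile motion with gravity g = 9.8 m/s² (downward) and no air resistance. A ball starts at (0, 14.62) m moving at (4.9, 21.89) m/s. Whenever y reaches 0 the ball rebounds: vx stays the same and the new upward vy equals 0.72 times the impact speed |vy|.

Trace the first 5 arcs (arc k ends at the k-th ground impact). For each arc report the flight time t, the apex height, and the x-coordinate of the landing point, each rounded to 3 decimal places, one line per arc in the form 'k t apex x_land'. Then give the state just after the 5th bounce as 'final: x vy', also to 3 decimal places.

1 5.057 39.068 24.781
2 4.066 20.253 44.704
3 2.928 10.499 59.050
4 2.108 5.443 69.378
5 1.518 2.821 76.814
final: 76.814 5.354

Arc 1: start y=14.620, vy=21.890 → t=5.057, apex=39.068, x_land=24.781, impact vy=-27.672
  bounce: vy ← 0.72·27.672 = 19.924
Arc 2: start y=0.000, vy=19.924 → t=4.066, apex=20.253, x_land=44.704, impact vy=-19.924
  bounce: vy ← 0.72·19.924 = 14.345
Arc 3: start y=0.000, vy=14.345 → t=2.928, apex=10.499, x_land=59.050, impact vy=-14.345
  bounce: vy ← 0.72·14.345 = 10.328
Arc 4: start y=0.000, vy=10.328 → t=2.108, apex=5.443, x_land=69.378, impact vy=-10.328
  bounce: vy ← 0.72·10.328 = 7.436
Arc 5: start y=0.000, vy=7.436 → t=1.518, apex=2.821, x_land=76.814, impact vy=-7.436
  bounce: vy ← 0.72·7.436 = 5.354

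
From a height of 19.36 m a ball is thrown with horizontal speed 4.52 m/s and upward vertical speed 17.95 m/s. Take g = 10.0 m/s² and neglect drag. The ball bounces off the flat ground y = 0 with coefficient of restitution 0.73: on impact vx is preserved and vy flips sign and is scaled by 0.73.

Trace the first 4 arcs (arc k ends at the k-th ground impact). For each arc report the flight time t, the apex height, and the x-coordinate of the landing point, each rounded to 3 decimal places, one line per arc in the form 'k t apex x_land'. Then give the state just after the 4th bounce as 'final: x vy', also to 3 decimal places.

1 4.458 35.470 20.152
2 3.889 18.902 37.729
3 2.839 10.073 50.560
4 2.072 5.368 59.927
final: 59.927 7.564

Arc 1: start y=19.360, vy=17.950 → t=4.458, apex=35.470, x_land=20.152, impact vy=-26.635
  bounce: vy ← 0.73·26.635 = 19.443
Arc 2: start y=0.000, vy=19.443 → t=3.889, apex=18.902, x_land=37.729, impact vy=-19.443
  bounce: vy ← 0.73·19.443 = 14.194
Arc 3: start y=0.000, vy=14.194 → t=2.839, apex=10.073, x_land=50.560, impact vy=-14.194
  bounce: vy ← 0.73·14.194 = 10.361
Arc 4: start y=0.000, vy=10.361 → t=2.072, apex=5.368, x_land=59.927, impact vy=-10.361
  bounce: vy ← 0.73·10.361 = 7.564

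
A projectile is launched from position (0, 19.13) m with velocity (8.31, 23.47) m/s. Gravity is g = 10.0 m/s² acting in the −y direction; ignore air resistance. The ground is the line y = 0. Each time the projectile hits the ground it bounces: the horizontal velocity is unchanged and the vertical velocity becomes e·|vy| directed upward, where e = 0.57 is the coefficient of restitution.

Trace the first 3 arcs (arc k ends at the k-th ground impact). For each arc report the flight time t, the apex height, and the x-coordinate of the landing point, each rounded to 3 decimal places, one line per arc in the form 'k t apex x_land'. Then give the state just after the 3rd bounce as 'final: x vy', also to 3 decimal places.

Arc 1: start y=19.130, vy=23.470 → t=5.402, apex=46.672, x_land=44.893, impact vy=-30.552
  bounce: vy ← 0.57·30.552 = 17.415
Arc 2: start y=0.000, vy=17.415 → t=3.483, apex=15.164, x_land=73.836, impact vy=-17.415
  bounce: vy ← 0.57·17.415 = 9.926
Arc 3: start y=0.000, vy=9.926 → t=1.985, apex=4.927, x_land=90.334, impact vy=-9.926
  bounce: vy ← 0.57·9.926 = 5.658

1 5.402 46.672 44.893
2 3.483 15.164 73.836
3 1.985 4.927 90.334
final: 90.334 5.658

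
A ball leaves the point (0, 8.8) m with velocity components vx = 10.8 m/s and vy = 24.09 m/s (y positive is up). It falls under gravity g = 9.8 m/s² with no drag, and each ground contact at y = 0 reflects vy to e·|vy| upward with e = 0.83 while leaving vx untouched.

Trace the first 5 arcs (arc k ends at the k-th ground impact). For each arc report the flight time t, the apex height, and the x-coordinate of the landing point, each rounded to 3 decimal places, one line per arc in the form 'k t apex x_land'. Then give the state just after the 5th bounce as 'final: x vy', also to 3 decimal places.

Arc 1: start y=8.800, vy=24.090 → t=5.258, apex=38.409, x_land=56.785, impact vy=-27.437
  bounce: vy ← 0.83·27.437 = 22.773
Arc 2: start y=0.000, vy=22.773 → t=4.648, apex=26.460, x_land=106.979, impact vy=-22.773
  bounce: vy ← 0.83·22.773 = 18.902
Arc 3: start y=0.000, vy=18.902 → t=3.857, apex=18.228, x_land=148.639, impact vy=-18.902
  bounce: vy ← 0.83·18.902 = 15.688
Arc 4: start y=0.000, vy=15.688 → t=3.202, apex=12.557, x_land=183.218, impact vy=-15.688
  bounce: vy ← 0.83·15.688 = 13.021
Arc 5: start y=0.000, vy=13.021 → t=2.657, apex=8.651, x_land=211.918, impact vy=-13.021
  bounce: vy ← 0.83·13.021 = 10.808

1 5.258 38.409 56.785
2 4.648 26.460 106.979
3 3.857 18.228 148.639
4 3.202 12.557 183.218
5 2.657 8.651 211.918
final: 211.918 10.808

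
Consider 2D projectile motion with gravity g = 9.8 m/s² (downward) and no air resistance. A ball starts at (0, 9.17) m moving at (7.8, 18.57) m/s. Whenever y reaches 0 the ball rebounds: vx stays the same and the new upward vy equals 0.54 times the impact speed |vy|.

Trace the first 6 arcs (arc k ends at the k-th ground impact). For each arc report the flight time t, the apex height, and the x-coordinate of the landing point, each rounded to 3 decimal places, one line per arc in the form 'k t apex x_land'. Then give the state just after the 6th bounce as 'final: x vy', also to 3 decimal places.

Arc 1: start y=9.170, vy=18.570 → t=4.232, apex=26.764, x_land=33.010, impact vy=-22.904
  bounce: vy ← 0.54·22.904 = 12.368
Arc 2: start y=0.000, vy=12.368 → t=2.524, apex=7.804, x_land=52.697, impact vy=-12.368
  bounce: vy ← 0.54·12.368 = 6.679
Arc 3: start y=0.000, vy=6.679 → t=1.363, apex=2.276, x_land=63.329, impact vy=-6.679
  bounce: vy ← 0.54·6.679 = 3.606
Arc 4: start y=0.000, vy=3.606 → t=0.736, apex=0.664, x_land=69.070, impact vy=-3.606
  bounce: vy ← 0.54·3.606 = 1.948
Arc 5: start y=0.000, vy=1.948 → t=0.397, apex=0.194, x_land=72.170, impact vy=-1.948
  bounce: vy ← 0.54·1.948 = 1.052
Arc 6: start y=0.000, vy=1.052 → t=0.215, apex=0.056, x_land=73.844, impact vy=-1.052
  bounce: vy ← 0.54·1.052 = 0.568

1 4.232 26.764 33.010
2 2.524 7.804 52.697
3 1.363 2.276 63.329
4 0.736 0.664 69.070
5 0.397 0.194 72.170
6 0.215 0.056 73.844
final: 73.844 0.568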